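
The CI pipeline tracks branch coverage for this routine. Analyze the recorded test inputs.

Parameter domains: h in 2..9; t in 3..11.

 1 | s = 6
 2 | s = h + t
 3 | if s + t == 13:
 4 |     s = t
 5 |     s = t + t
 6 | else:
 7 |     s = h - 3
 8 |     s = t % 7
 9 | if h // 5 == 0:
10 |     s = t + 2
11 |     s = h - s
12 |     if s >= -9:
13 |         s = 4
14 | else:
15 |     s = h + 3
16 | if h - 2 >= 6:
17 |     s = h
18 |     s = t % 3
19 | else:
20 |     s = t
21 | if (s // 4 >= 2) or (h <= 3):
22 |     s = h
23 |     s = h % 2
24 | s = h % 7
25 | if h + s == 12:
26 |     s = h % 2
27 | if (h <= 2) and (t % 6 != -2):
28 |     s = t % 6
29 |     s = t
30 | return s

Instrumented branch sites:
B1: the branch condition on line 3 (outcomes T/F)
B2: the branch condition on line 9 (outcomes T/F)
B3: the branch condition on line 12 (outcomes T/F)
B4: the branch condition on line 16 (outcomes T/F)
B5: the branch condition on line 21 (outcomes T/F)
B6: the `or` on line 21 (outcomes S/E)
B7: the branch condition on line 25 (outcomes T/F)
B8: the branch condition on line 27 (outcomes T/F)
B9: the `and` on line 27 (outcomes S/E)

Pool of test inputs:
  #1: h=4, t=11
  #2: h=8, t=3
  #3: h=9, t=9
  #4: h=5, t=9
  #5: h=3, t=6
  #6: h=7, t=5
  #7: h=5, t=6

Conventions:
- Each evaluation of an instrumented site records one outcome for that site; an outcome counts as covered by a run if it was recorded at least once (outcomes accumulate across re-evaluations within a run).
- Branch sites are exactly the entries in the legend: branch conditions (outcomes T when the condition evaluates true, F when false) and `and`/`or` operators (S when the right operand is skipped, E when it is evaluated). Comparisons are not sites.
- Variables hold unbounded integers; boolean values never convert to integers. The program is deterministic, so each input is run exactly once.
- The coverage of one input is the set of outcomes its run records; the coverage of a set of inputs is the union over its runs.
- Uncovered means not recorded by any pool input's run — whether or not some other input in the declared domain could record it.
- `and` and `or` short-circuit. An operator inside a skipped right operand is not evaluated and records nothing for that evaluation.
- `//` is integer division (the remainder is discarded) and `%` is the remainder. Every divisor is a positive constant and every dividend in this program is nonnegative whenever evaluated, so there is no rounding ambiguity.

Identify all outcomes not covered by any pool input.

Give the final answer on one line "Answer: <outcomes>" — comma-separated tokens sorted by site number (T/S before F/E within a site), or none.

test 1 (h=4, t=11) fires B1->F, B2->T, B3->T, B4->F, B6->S, B5->T, B7->F, B9->S, B8->F; hits B1=F, B2=T, B3=T, B4=F, B5=T, B6=S, B7=F, B8=F, B9=S
test 2 (h=8, t=3) fires B1->F, B2->F, B4->T, B6->E, B5->F, B7->F, B9->S, B8->F; hits B1=F, B2=F, B4=T, B5=F, B6=E, B7=F, B8=F, B9=S
test 3 (h=9, t=9) fires B1->F, B2->F, B4->T, B6->E, B5->F, B7->F, B9->S, B8->F; hits B1=F, B2=F, B4=T, B5=F, B6=E, B7=F, B8=F, B9=S
test 4 (h=5, t=9) fires B1->F, B2->F, B4->F, B6->S, B5->T, B7->F, B9->S, B8->F; hits B1=F, B2=F, B4=F, B5=T, B6=S, B7=F, B8=F, B9=S
test 5 (h=3, t=6) fires B1->F, B2->T, B3->T, B4->F, B6->E, B5->T, B7->F, B9->S, B8->F; hits B1=F, B2=T, B3=T, B4=F, B5=T, B6=E, B7=F, B8=F, B9=S
test 6 (h=7, t=5) fires B1->F, B2->F, B4->F, B6->E, B5->F, B7->F, B9->S, B8->F; hits B1=F, B2=F, B4=F, B5=F, B6=E, B7=F, B8=F, B9=S
test 7 (h=5, t=6) fires B1->F, B2->F, B4->F, B6->E, B5->F, B7->F, B9->S, B8->F; hits B1=F, B2=F, B4=F, B5=F, B6=E, B7=F, B8=F, B9=S
union over the pool: B1=F, B2=T, B2=F, B3=T, B4=T, B4=F, B5=T, B5=F, B6=S, B6=E, B7=F, B8=F, B9=S
uncovered (5 of 18): B1=T, B3=F, B7=T, B8=T, B9=E

Answer: B1=T, B3=F, B7=T, B8=T, B9=E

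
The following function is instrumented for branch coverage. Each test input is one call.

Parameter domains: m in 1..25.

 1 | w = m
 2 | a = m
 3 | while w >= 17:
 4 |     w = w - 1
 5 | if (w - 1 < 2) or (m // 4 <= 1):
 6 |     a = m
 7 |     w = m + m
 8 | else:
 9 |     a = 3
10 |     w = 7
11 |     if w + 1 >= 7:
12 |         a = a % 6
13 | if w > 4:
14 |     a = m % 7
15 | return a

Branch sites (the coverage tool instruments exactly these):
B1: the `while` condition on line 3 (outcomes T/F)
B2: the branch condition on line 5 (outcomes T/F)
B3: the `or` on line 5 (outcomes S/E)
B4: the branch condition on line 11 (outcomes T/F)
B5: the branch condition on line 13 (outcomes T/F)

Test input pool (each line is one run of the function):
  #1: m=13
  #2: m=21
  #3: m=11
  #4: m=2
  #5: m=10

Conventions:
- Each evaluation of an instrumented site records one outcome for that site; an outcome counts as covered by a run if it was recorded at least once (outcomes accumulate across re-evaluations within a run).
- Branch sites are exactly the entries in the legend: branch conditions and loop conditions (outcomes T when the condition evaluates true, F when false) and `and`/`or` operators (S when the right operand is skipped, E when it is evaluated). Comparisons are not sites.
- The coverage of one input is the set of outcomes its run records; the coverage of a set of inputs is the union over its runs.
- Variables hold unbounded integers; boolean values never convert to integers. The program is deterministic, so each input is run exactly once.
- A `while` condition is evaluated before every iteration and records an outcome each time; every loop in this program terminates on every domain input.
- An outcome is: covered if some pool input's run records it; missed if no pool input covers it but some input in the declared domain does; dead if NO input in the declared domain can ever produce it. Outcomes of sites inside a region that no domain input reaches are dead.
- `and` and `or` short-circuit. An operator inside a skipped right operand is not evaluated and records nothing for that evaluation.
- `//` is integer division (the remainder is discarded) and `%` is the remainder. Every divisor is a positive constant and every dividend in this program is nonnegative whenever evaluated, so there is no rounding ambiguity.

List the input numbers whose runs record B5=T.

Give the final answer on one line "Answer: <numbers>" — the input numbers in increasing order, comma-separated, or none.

input #1 (m=13): covers B5=T
input #2 (m=21): covers B5=T
input #3 (m=11): covers B5=T
input #4 (m=2): misses B5=T
input #5 (m=10): covers B5=T

Answer: 1, 2, 3, 5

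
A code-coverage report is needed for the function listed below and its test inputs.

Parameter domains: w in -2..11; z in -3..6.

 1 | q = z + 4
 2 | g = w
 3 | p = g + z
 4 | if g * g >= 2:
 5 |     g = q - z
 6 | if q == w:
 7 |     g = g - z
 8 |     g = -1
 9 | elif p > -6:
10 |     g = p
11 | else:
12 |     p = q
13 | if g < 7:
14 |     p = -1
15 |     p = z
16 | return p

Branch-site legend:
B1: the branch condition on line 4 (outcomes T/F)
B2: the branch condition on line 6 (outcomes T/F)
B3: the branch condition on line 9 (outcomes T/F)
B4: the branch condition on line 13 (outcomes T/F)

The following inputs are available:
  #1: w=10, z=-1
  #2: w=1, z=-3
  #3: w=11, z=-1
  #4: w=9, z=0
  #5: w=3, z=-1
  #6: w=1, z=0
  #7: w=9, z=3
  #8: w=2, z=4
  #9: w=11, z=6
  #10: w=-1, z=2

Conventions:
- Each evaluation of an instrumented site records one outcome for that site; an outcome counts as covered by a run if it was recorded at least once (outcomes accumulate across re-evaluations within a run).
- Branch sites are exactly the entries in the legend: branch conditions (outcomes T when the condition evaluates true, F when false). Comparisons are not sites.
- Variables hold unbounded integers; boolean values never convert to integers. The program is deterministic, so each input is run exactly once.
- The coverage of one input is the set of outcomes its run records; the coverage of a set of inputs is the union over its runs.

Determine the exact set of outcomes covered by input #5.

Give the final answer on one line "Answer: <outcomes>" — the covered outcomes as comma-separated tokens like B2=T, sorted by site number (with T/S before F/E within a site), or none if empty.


Tracing the run of input #5 (w=3, z=-1):
  B1->T, B2->T, B4->T
deduplicating events, the covered set is: B1=T, B2=T, B4=T
Answer: B1=T, B2=T, B4=T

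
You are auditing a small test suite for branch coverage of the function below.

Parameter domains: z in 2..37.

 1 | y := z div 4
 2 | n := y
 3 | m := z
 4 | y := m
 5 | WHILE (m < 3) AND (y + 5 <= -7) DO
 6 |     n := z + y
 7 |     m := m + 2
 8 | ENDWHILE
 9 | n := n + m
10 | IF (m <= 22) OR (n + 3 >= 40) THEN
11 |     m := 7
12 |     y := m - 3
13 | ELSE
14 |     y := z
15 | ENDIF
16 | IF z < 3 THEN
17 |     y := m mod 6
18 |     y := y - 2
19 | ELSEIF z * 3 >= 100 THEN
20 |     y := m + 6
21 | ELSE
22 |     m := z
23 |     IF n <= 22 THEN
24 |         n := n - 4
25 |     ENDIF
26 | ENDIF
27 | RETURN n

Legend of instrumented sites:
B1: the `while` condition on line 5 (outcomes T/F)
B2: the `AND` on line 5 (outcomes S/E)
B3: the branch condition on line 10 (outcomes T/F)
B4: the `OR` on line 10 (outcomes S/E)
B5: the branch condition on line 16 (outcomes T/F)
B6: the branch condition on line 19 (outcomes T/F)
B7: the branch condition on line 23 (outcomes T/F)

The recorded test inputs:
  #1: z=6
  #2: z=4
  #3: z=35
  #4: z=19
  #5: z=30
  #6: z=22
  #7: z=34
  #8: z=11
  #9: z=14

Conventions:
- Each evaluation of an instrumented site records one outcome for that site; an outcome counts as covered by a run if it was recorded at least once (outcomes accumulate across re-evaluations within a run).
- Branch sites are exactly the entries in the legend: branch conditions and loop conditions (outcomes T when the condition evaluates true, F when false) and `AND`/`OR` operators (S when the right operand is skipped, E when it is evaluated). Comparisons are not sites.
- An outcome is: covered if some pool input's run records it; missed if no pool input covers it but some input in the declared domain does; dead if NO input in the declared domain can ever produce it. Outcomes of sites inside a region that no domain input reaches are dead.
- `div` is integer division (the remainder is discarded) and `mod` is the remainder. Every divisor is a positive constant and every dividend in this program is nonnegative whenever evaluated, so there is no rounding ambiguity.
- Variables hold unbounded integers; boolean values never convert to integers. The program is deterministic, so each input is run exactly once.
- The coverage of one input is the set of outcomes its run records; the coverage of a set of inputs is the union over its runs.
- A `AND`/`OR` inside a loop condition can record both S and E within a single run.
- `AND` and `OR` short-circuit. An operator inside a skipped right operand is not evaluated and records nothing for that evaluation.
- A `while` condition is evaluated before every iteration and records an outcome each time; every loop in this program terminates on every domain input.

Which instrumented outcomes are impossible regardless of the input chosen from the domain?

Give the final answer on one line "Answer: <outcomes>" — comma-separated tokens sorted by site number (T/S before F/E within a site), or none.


sweeping the full domain (36 inputs) for each outcome:
  B1=T: never recorded by any domain input -> dead
  reachable outcomes have witnesses, e.g. B1=F (e.g. z=2), B2=S (e.g. z=3), B2=E (e.g. z=2), B3=T (e.g. z=2)
Answer: B1=T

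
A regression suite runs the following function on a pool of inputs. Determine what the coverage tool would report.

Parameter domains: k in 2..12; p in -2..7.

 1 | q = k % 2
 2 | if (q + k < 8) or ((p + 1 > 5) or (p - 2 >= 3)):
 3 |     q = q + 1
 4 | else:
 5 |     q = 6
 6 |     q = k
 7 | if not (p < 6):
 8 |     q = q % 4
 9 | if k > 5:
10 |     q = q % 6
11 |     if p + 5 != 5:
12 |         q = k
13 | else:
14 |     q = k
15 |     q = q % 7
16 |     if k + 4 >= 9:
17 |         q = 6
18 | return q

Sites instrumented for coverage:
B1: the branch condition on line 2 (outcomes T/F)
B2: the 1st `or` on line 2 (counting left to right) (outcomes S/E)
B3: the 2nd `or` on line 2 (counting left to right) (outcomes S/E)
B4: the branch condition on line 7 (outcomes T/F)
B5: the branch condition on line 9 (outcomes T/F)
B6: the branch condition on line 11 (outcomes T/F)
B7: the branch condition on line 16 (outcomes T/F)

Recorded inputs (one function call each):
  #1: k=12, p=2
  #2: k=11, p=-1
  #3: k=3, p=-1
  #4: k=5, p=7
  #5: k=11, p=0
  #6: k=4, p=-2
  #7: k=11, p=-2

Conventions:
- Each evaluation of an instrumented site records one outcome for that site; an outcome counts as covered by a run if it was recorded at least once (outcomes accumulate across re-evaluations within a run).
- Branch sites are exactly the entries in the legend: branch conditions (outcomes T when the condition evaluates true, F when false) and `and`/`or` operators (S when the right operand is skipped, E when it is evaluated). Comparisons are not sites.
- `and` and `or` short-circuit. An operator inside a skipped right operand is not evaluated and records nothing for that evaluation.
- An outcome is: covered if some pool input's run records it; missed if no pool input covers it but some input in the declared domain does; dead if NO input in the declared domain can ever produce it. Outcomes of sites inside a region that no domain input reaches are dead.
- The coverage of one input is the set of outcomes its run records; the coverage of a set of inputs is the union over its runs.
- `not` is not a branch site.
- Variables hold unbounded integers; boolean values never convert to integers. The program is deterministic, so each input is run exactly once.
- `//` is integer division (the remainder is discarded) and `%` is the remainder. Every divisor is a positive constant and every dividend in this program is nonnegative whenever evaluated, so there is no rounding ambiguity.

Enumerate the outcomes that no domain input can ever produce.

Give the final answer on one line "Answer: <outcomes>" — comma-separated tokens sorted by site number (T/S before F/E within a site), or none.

checking every outcome against all 110 domain inputs:
  reachable outcomes have witnesses, e.g. B1=T (e.g. k=2, p=-2), B1=F (e.g. k=7, p=-2), B2=S (e.g. k=2, p=-2), B2=E (e.g. k=7, p=-2)

Answer: none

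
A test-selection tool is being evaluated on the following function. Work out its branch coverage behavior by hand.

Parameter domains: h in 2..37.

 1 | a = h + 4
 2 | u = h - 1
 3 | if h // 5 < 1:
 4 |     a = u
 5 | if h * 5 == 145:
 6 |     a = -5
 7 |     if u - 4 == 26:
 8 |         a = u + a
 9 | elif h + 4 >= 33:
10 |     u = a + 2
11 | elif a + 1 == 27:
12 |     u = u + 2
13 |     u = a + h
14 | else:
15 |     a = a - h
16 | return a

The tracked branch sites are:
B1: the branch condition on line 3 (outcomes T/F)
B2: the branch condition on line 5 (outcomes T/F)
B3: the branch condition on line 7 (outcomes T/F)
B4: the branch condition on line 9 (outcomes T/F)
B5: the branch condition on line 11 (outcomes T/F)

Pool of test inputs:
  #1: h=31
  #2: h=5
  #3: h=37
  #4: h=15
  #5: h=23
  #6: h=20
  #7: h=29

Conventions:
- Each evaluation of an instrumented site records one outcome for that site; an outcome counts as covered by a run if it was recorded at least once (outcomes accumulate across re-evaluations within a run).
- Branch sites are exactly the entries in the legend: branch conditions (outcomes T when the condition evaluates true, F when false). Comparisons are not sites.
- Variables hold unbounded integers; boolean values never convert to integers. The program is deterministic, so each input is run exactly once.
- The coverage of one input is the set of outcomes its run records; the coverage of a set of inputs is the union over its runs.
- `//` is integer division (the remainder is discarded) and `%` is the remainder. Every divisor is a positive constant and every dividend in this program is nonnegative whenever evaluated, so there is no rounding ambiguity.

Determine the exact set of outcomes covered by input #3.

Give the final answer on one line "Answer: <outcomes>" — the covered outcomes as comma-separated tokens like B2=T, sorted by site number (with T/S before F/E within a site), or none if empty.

Tracing the run of input #3 (h=37):
  B1->F, B2->F, B4->T
deduplicating events, the covered set is: B1=F, B2=F, B4=T

Answer: B1=F, B2=F, B4=T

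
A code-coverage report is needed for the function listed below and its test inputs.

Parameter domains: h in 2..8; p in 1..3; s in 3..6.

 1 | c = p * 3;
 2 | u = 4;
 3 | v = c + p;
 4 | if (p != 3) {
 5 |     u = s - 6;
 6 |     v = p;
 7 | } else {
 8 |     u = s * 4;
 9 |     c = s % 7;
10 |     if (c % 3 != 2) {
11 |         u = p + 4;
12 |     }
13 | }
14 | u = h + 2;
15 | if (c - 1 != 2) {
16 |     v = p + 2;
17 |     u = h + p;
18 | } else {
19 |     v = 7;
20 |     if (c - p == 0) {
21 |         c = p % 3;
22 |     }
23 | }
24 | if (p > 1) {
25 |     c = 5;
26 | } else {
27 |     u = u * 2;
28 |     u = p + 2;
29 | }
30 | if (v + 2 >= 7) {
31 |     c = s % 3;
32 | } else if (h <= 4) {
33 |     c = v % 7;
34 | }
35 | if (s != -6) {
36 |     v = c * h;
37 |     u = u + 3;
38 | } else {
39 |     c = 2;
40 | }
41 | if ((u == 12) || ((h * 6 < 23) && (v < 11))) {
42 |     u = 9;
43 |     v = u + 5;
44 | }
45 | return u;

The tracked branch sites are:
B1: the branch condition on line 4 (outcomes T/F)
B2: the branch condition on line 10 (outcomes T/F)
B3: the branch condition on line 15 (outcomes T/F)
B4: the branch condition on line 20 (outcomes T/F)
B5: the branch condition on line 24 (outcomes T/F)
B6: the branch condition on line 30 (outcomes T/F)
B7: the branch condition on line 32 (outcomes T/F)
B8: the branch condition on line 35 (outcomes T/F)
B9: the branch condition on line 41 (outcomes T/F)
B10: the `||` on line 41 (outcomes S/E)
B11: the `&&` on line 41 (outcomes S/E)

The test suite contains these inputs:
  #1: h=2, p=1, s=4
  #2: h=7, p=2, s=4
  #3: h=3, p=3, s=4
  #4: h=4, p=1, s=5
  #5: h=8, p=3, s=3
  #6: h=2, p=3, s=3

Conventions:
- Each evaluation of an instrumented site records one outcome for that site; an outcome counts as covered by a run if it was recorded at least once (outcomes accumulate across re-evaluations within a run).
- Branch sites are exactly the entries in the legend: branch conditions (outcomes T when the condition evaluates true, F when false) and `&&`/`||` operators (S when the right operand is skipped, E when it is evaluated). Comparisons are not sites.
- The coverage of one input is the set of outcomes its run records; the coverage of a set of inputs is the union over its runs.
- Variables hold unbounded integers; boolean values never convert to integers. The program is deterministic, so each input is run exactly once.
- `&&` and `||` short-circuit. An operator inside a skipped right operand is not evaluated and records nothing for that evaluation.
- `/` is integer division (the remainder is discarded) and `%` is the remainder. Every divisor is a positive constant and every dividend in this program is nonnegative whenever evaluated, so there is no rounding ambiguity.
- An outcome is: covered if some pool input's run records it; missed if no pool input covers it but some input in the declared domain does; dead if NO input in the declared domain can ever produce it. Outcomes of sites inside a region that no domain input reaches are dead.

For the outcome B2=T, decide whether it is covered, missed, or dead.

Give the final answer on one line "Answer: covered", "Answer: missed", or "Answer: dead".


B2=T is recorded by pool input(s) 3, 5, 6 -> covered
Answer: covered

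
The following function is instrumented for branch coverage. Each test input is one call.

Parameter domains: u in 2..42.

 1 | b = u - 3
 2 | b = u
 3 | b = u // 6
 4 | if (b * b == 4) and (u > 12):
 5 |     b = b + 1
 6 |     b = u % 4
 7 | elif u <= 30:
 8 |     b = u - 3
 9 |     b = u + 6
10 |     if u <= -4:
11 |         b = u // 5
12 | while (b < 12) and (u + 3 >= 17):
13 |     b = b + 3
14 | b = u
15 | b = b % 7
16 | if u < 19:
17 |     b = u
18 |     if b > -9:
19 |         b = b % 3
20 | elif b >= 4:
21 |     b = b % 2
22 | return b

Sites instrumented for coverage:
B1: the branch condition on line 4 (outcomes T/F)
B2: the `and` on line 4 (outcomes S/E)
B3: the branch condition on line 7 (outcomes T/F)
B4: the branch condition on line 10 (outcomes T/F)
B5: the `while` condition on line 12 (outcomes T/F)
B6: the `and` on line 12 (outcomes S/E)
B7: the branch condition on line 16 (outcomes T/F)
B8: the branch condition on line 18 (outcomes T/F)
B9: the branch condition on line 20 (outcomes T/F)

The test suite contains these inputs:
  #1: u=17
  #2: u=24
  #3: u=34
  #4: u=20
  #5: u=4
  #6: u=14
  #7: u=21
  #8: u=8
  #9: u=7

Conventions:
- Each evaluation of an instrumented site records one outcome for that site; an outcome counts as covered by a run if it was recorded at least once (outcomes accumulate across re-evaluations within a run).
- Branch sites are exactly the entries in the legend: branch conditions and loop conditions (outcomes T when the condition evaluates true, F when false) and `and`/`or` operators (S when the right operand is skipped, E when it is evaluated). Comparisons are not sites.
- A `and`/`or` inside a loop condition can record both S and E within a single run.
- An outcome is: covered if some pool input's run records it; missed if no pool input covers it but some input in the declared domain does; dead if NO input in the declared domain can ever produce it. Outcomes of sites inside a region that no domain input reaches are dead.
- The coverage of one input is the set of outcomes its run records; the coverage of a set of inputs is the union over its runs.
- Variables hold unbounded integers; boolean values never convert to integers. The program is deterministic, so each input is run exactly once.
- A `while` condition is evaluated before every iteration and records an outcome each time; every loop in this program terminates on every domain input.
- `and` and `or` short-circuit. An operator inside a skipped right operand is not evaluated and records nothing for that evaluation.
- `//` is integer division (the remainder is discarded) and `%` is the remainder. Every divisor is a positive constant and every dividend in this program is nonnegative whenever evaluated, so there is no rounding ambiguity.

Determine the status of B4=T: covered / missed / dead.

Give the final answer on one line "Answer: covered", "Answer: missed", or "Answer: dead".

no pool input records B4=T
checking all 41 inputs in the declared domain: B4=T is never recorded -> dead

Answer: dead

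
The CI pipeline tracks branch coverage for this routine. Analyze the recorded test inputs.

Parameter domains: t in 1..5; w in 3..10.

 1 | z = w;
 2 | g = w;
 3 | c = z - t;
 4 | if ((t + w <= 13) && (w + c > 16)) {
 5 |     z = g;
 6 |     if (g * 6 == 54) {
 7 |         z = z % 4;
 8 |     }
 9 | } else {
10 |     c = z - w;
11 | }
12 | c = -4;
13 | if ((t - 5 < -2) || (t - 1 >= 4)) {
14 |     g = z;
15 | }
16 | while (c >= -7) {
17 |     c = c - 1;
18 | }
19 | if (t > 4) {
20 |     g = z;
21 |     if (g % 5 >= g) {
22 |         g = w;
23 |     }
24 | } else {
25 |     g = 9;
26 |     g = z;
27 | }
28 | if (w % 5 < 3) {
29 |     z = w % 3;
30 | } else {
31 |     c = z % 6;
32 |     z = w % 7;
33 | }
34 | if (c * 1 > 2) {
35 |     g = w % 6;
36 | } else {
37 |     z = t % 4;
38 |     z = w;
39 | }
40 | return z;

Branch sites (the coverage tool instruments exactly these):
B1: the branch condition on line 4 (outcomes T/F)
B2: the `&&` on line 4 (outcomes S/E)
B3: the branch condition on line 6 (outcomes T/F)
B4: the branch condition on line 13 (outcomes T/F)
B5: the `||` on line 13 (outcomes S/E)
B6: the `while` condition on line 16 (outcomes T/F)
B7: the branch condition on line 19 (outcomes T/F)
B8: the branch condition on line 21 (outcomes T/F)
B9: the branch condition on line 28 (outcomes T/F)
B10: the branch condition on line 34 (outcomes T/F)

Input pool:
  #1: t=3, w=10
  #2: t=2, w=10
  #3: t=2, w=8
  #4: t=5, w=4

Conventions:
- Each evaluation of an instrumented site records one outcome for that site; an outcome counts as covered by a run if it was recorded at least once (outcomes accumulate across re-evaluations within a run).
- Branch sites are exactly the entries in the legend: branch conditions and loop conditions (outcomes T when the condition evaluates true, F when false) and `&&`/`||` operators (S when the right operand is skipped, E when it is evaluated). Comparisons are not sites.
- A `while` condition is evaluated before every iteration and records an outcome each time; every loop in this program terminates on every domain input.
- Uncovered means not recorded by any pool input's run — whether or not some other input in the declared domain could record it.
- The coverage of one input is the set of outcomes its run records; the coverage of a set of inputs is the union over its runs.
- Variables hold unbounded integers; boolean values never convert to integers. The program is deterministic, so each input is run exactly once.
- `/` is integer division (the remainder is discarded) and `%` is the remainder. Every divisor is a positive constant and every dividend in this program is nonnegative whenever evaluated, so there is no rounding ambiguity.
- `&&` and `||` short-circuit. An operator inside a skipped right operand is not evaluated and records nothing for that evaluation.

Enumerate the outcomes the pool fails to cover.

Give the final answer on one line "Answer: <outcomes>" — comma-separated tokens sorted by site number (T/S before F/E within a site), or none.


input #1 (t=3, w=10): events B2->E, B1->T, B3->F, B5->E, B4->F, B6->T, B6->T, B6->T, B6->T, B6->F, B7->F, B9->T, B10->F; covers B1=T, B2=E, B3=F, B4=F, B5=E, B6=T, B6=F, B7=F, B9=T, B10=F
input #2 (t=2, w=10): events B2->E, B1->T, B3->F, B5->S, B4->T, B6->T, B6->T, B6->T, B6->T, B6->F, B7->F, B9->T, B10->F; covers B1=T, B2=E, B3=F, B4=T, B5=S, B6=T, B6=F, B7=F, B9=T, B10=F
input #3 (t=2, w=8): events B2->E, B1->F, B5->S, B4->T, B6->T, B6->T, B6->T, B6->T, B6->F, B7->F, B9->F, B10->F; covers B1=F, B2=E, B4=T, B5=S, B6=T, B6=F, B7=F, B9=F, B10=F
input #4 (t=5, w=4): events B2->E, B1->F, B5->E, B4->T, B6->T, B6->T, B6->T, B6->T, B6->F, B7->T, B8->T, B9->F, B10->T; covers B1=F, B2=E, B4=T, B5=E, B6=T, B6=F, B7=T, B8=T, B9=F, B10=T
union over the pool: B1=T, B1=F, B2=E, B3=F, B4=T, B4=F, B5=S, B5=E, B6=T, B6=F, B7=T, B7=F, B8=T, B9=T, B9=F, B10=T, B10=F
uncovered (3 of 20): B2=S, B3=T, B8=F
Answer: B2=S, B3=T, B8=F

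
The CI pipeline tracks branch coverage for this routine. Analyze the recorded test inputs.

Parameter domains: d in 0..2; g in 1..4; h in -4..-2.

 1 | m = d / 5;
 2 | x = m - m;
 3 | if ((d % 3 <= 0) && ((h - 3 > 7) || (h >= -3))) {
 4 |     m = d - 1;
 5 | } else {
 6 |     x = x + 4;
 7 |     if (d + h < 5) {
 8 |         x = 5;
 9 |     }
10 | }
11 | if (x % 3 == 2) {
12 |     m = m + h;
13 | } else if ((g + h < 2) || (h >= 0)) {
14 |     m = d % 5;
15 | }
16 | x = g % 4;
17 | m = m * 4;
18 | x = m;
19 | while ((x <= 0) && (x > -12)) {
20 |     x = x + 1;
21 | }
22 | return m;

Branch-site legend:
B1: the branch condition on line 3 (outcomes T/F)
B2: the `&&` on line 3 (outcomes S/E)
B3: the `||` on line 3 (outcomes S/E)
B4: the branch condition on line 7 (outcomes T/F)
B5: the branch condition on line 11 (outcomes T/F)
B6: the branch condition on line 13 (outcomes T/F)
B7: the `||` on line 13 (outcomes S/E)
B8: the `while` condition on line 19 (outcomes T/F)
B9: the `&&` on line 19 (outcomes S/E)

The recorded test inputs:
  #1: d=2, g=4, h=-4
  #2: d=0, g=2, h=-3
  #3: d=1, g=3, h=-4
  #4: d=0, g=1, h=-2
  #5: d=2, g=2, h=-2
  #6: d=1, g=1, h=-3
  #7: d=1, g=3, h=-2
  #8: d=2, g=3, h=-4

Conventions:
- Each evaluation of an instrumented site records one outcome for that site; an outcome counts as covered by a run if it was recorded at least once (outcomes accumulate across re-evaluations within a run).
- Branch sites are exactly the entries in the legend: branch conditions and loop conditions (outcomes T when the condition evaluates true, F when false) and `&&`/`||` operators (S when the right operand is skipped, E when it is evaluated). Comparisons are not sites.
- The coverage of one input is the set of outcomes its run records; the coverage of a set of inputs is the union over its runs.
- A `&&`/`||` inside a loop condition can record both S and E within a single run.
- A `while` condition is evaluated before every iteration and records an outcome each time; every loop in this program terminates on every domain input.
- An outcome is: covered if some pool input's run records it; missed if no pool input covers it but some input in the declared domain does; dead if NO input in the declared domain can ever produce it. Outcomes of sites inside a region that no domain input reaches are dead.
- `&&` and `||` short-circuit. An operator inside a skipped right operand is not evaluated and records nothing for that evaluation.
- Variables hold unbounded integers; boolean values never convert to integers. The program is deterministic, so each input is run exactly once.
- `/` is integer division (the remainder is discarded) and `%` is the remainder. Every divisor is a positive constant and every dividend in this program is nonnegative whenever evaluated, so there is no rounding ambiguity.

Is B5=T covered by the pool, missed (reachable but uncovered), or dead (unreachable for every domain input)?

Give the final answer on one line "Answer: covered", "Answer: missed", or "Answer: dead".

B5=T is recorded by pool input(s) 1, 3, 5, 6, 7, 8 -> covered

Answer: covered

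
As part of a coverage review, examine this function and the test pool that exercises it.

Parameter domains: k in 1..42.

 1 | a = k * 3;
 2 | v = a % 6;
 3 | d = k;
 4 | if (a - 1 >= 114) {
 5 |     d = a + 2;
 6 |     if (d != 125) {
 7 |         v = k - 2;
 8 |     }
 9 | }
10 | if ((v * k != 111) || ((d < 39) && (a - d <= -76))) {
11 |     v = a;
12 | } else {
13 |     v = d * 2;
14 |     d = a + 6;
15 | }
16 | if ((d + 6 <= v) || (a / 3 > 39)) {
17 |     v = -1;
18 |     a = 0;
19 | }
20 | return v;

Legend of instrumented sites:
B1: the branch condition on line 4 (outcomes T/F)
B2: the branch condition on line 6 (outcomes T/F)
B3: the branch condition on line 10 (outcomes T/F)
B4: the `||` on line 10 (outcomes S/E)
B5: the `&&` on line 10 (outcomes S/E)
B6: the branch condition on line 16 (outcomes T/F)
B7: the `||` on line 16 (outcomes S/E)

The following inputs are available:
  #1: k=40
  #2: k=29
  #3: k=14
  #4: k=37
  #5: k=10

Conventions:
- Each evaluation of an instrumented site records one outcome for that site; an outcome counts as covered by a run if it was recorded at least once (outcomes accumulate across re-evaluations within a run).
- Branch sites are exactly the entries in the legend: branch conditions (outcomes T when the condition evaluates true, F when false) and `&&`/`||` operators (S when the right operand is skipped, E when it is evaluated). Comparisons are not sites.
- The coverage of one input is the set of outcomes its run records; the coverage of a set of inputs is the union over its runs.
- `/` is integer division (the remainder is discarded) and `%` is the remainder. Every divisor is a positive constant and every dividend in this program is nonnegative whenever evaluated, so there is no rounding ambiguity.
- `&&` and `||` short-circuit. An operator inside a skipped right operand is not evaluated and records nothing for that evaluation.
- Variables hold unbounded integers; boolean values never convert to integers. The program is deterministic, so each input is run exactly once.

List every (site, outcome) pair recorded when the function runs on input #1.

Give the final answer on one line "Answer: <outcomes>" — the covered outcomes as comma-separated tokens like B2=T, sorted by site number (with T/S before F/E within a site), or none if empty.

Simulating input #1 (k=40) step by step:
  B1->T, B2->T, B4->S, B3->T, B7->E, B6->T
as a set, this run covers: B1=T, B2=T, B3=T, B4=S, B6=T, B7=E

Answer: B1=T, B2=T, B3=T, B4=S, B6=T, B7=E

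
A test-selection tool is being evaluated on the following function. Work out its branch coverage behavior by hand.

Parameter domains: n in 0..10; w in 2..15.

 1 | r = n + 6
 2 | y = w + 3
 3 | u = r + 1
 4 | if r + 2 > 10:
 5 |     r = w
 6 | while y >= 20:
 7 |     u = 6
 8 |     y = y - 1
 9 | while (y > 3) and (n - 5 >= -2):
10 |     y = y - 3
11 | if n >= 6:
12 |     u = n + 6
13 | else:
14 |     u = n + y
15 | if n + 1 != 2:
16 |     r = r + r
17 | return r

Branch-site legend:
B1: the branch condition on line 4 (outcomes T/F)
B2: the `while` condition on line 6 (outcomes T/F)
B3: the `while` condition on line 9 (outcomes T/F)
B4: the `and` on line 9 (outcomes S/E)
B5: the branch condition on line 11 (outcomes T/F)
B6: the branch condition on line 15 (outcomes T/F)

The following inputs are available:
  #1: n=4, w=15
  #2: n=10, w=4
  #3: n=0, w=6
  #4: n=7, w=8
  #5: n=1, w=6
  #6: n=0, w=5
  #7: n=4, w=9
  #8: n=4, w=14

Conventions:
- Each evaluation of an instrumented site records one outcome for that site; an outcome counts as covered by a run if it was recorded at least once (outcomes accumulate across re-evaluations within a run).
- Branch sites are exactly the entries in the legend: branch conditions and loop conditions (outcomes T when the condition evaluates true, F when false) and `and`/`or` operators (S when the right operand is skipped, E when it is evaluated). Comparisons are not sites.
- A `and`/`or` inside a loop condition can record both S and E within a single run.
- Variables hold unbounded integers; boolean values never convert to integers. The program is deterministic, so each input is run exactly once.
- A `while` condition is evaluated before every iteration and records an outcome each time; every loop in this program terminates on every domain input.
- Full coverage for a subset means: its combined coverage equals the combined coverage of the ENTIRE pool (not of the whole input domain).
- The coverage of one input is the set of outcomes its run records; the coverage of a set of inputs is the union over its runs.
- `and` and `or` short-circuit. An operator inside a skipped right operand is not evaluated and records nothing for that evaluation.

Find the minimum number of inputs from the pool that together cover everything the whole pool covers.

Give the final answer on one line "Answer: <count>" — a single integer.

#1 (n=4, w=15) -> B1->T, B2->F, B4->E, B3->T, B4->E, B3->T, B4->E, B3->T, B4->E, B3->T, B4->E, B3->T, B4->S, B3->F, ...; covered: B1=T, B2=F, B3=T, B3=F, B4=S, B4=E, B5=F, B6=T
#2 (n=10, w=4) -> B1->T, B2->F, B4->E, B3->T, B4->E, B3->T, B4->S, B3->F, B5->T, B6->T; covered: B1=T, B2=F, B3=T, B3=F, B4=S, B4=E, B5=T, B6=T
#3 (n=0, w=6) -> B1->F, B2->F, B4->E, B3->F, B5->F, B6->T; covered: B1=F, B2=F, B3=F, B4=E, B5=F, B6=T
#4 (n=7, w=8) -> B1->T, B2->F, B4->E, B3->T, B4->E, B3->T, B4->E, B3->T, B4->S, B3->F, B5->T, B6->T; covered: B1=T, B2=F, B3=T, B3=F, B4=S, B4=E, B5=T, B6=T
#5 (n=1, w=6) -> B1->F, B2->F, B4->E, B3->F, B5->F, B6->F; covered: B1=F, B2=F, B3=F, B4=E, B5=F, B6=F
#6 (n=0, w=5) -> B1->F, B2->F, B4->E, B3->F, B5->F, B6->T; covered: B1=F, B2=F, B3=F, B4=E, B5=F, B6=T
#7 (n=4, w=9) -> B1->T, B2->F, B4->E, B3->T, B4->E, B3->T, B4->E, B3->T, B4->S, B3->F, B5->F, B6->T; covered: B1=T, B2=F, B3=T, B3=F, B4=S, B4=E, B5=F, B6=T
#8 (n=4, w=14) -> B1->T, B2->F, B4->E, B3->T, B4->E, B3->T, B4->E, B3->T, B4->E, B3->T, B4->E, B3->T, B4->S, B3->F, ...; covered: B1=T, B2=F, B3=T, B3=F, B4=S, B4=E, B5=F, B6=T
the full pool covers 11 outcomes: B1=T, B1=F, B2=F, B3=T, B3=F, B4=S, B4=E, B5=T, B5=F, B6=T, B6=F
no size-1 subset reaches all 11 outcomes (best union: 8/11)
inputs {2, 5} (size 2) cover everything; no size-2 subset with a lexicographically smaller index list covers all 11

Answer: 2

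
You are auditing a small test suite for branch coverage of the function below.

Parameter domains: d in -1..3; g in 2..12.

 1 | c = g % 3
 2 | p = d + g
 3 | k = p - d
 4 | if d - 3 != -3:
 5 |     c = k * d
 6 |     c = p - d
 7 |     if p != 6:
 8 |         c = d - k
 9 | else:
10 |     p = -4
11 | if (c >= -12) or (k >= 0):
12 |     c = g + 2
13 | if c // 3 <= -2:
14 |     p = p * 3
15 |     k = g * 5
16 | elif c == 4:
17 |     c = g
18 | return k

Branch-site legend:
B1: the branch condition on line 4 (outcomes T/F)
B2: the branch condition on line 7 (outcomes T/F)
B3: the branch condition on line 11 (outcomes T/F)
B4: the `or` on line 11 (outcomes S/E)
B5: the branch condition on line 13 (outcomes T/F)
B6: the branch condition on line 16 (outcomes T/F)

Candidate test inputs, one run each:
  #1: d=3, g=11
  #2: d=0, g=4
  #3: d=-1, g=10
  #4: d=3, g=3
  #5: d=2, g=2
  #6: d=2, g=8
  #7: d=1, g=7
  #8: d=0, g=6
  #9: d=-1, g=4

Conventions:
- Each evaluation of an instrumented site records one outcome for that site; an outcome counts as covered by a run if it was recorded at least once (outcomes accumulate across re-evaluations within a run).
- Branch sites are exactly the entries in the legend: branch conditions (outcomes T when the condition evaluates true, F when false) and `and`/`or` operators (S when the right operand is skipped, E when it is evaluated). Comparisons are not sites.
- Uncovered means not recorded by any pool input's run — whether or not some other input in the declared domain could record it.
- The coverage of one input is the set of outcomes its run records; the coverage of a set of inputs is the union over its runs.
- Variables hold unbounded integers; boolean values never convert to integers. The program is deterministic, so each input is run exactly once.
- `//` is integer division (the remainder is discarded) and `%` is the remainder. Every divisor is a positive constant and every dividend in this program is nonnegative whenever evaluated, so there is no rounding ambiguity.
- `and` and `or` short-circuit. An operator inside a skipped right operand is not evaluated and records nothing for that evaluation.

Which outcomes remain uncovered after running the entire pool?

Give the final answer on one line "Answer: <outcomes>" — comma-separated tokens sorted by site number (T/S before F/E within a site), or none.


test 1 (d=3, g=11) fires B1->T, B2->T, B4->S, B3->T, B5->F, B6->F; hits B1=T, B2=T, B3=T, B4=S, B5=F, B6=F
test 2 (d=0, g=4) fires B1->F, B4->S, B3->T, B5->F, B6->F; hits B1=F, B3=T, B4=S, B5=F, B6=F
test 3 (d=-1, g=10) fires B1->T, B2->T, B4->S, B3->T, B5->F, B6->F; hits B1=T, B2=T, B3=T, B4=S, B5=F, B6=F
test 4 (d=3, g=3) fires B1->T, B2->F, B4->S, B3->T, B5->F, B6->F; hits B1=T, B2=F, B3=T, B4=S, B5=F, B6=F
test 5 (d=2, g=2) fires B1->T, B2->T, B4->S, B3->T, B5->F, B6->T; hits B1=T, B2=T, B3=T, B4=S, B5=F, B6=T
test 6 (d=2, g=8) fires B1->T, B2->T, B4->S, B3->T, B5->F, B6->F; hits B1=T, B2=T, B3=T, B4=S, B5=F, B6=F
test 7 (d=1, g=7) fires B1->T, B2->T, B4->S, B3->T, B5->F, B6->F; hits B1=T, B2=T, B3=T, B4=S, B5=F, B6=F
test 8 (d=0, g=6) fires B1->F, B4->S, B3->T, B5->F, B6->F; hits B1=F, B3=T, B4=S, B5=F, B6=F
test 9 (d=-1, g=4) fires B1->T, B2->T, B4->S, B3->T, B5->F, B6->F; hits B1=T, B2=T, B3=T, B4=S, B5=F, B6=F
union over the pool: B1=T, B1=F, B2=T, B2=F, B3=T, B4=S, B5=F, B6=T, B6=F
uncovered (3 of 12): B3=F, B4=E, B5=T
Answer: B3=F, B4=E, B5=T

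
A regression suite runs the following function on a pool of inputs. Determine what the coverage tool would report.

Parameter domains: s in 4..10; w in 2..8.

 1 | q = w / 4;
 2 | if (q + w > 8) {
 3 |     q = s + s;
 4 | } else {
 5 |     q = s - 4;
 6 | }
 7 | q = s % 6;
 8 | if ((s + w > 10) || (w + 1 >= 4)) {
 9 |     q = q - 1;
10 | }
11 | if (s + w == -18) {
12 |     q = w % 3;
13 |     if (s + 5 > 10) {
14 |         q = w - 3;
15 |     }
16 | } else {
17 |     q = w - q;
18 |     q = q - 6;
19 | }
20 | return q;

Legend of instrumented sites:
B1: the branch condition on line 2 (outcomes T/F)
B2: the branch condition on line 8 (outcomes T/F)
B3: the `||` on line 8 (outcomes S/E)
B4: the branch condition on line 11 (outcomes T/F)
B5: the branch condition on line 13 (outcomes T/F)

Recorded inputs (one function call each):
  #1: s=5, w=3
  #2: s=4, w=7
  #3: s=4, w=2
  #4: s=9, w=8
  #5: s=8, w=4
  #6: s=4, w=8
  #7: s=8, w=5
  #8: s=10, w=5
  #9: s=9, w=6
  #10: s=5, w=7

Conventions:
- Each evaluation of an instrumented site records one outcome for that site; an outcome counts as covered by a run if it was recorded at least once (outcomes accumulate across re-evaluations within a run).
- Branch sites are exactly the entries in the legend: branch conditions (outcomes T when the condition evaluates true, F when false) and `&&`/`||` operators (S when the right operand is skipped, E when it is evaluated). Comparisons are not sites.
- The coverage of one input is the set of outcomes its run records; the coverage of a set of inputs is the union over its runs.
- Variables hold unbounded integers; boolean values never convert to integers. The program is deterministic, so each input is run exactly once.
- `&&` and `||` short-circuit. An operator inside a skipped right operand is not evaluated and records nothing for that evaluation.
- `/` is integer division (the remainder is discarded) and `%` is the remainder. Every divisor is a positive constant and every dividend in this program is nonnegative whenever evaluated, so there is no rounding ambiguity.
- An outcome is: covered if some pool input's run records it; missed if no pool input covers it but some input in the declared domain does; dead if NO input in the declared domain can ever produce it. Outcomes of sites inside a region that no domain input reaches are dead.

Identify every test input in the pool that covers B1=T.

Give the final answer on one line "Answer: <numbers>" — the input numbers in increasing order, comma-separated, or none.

input #1 (s=5, w=3): misses B1=T
input #2 (s=4, w=7): misses B1=T
input #3 (s=4, w=2): misses B1=T
input #4 (s=9, w=8): covers B1=T
input #5 (s=8, w=4): misses B1=T
input #6 (s=4, w=8): covers B1=T
input #7 (s=8, w=5): misses B1=T
input #8 (s=10, w=5): misses B1=T
input #9 (s=9, w=6): misses B1=T
input #10 (s=5, w=7): misses B1=T

Answer: 4, 6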